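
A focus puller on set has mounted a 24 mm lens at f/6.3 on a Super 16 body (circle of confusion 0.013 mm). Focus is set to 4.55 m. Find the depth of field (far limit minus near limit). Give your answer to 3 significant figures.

Hyperfocal distance H = f²/(N·c) + f = 24²/(6.3 × 0.013) + 24 = 576/0.0819 + 24 ≈ 7057.0 mm ≈ 7.057 m.
Near limit Dn = s·(H − f)/(H + s − 2f) = 4550 × (7057.0 − 24) / (7057.0 + 4550 − 2 × 24) = 4550 × 7033.0 / 11559.0 ≈ 2768.4 mm.
Far limit Df = s·(H − f)/(H − s) = 4550 × (7057.0 − 24) / (7057.0 − 4550) = 4550 × 7033.0 / 2507.0 ≈ 12764.4 mm.
Depth of field = Df − Dn = 12764.4 − 2768.4 ≈ 9996.0 mm ≈ 10.0 m.

10.0 m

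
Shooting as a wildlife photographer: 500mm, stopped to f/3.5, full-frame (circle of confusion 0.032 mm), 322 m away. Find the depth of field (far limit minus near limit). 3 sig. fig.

94.7 m

Hyperfocal distance H = f²/(N·c) + f = 500²/(3.5 × 0.032) + 500 = 250000/0.112 + 500 ≈ 2232642.9 mm ≈ 2233 m.
Near limit Dn = s·(H − f)/(H + s − 2f) = 322000 × (2232642.9 − 500) / (2232642.9 + 322000 − 2 × 500) = 322000 × 2232142.9 / 2553642.9 ≈ 281461 mm.
Far limit Df = s·(H − f)/(H − s) = 322000 × (2232642.9 − 500) / (2232642.9 − 322000) = 322000 × 2232142.9 / 1910642.9 ≈ 376182 mm.
Depth of field = Df − Dn = 376182 − 281461 ≈ 94721 mm ≈ 94.7 m.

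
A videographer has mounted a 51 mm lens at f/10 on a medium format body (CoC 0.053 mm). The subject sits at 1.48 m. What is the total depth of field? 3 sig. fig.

Hyperfocal distance H = f²/(N·c) + f = 51²/(10 × 0.053) + 51 = 2601/0.53 + 51 ≈ 4958.5 mm ≈ 4.959 m.
Near limit Dn = s·(H − f)/(H + s − 2f) = 1480 × (4958.5 − 51) / (4958.5 + 1480 − 2 × 51) = 1480 × 4907.5 / 6336.5 ≈ 1146.23 mm.
Far limit Df = s·(H − f)/(H − s) = 1480 × (4958.5 − 51) / (4958.5 − 1480) = 1480 × 4907.5 / 3478.5 ≈ 2087.99 mm.
Depth of field = Df − Dn = 2087.99 − 1146.23 ≈ 941.76 mm ≈ 0.942 m.

0.942 m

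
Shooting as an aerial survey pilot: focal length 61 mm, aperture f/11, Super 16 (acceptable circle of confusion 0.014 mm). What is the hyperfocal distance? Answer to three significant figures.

24.2 m

Hyperfocal distance H = f²/(N·c) + f = 61²/(11 × 0.014) + 61 = 3721/0.154 + 61 ≈ 24223.3 mm ≈ 24.2 m.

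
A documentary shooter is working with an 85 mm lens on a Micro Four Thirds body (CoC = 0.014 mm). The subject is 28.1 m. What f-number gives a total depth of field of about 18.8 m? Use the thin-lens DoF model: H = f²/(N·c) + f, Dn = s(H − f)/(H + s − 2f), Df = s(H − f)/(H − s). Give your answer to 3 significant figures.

f/5.59

Write h = H − f = f²/(N·c). The thin-lens limits are Dn = s·h/(h + (s−f)) and Df = s·h/(h − (s−f)), so DoF = Df − Dn = 2·s·(s−f)·h / (h² − (s−f)²).
That is a quadratic in h: DoF·h² − 2·s·(s−f)·h − DoF·(s−f)² = 0 ⇒ h = (s−f)·(s + √(s² + DoF²)) / DoF = 28015 × (28100 + √(28100² + 18800²)) / 18800 = 28015 × (28100 + 33809.0) / 18800 ≈ 92254 mm.
Then N = f²/(c·h) = 85² / (0.014 × 92254) = 7225 / 1291.6 ≈ 5.59.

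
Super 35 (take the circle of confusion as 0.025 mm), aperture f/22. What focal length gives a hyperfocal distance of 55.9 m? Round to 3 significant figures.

175 mm

From H = f²/(N·c) + f, with f ≪ H: f ≈ √(H·N·c) = √(55900 × 22 × 0.025) = √30745 ≈ 175.3 mm.
The +f correction barely moves this — solving exactly, f² + N·c·f − N·c·H = 0 ⇒ f = (−N·c + √((N·c)² + 4·N·c·H))/2 = (−0.55 + √122980)/2 ≈ 175.07 mm, so f ≈ 175 mm.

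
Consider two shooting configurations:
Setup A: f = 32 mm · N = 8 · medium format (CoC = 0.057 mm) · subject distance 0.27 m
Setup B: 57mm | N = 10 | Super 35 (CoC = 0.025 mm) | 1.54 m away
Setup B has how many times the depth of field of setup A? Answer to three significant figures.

Setup A: H = 32²/(8×0.057) + 32 ≈ 2277.6 mm; DoF = Df − Dn = 302.008 − 244.126 ≈ 57.882 mm.
Setup B: H = 57²/(10×0.025) + 57 ≈ 13053.0 mm; DoF = Df − Dn = 1738.37 − 1382.27 ≈ 356.10 mm.
Ratio = 356.10 / 57.882 ≈ 6.15.

6.15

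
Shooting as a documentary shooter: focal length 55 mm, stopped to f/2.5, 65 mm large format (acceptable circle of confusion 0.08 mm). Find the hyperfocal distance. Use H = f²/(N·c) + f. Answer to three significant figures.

15.2 m

Hyperfocal distance H = f²/(N·c) + f = 55²/(2.5 × 0.08) + 55 = 3025/0.2 + 55 ≈ 15180.0 mm ≈ 15.2 m.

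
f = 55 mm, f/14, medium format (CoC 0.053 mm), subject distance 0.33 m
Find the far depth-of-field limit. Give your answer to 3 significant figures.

Hyperfocal distance H = f²/(N·c) + f = 55²/(14 × 0.053) + 55 = 3025/0.742 + 55 ≈ 4131.8 mm ≈ 4.132 m.
Far limit Df = s·(H − f)/(H − s) = 330 × (4131.8 − 55) / (4131.8 − 330) = 330 × 4076.8 / 3801.8 ≈ 353.87 mm.

354 mm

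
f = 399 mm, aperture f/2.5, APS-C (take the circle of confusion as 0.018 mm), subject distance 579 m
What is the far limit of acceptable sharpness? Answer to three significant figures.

692 m

Hyperfocal distance H = f²/(N·c) + f = 399²/(2.5 × 0.018) + 399 = 159201/0.045 + 399 ≈ 3538199.0 mm ≈ 3538 m.
Far limit Df = s·(H − f)/(H − s) = 579000 × (3538199.0 − 399) / (3538199.0 − 579000) = 579000 × 3537800.0 / 2959199.0 ≈ 692210 mm ≈ 692 m.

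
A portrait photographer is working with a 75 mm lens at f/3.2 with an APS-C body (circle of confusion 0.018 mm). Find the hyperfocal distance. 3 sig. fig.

97.7 m

Hyperfocal distance H = f²/(N·c) + f = 75²/(3.2 × 0.018) + 75 = 5625/0.0576 + 75 ≈ 97731.2 mm ≈ 97.7 m.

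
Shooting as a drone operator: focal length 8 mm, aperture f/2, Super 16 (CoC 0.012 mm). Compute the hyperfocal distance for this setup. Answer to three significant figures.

Hyperfocal distance H = f²/(N·c) + f = 8²/(2 × 0.012) + 8 = 64/0.024 + 8 ≈ 2674.7 mm ≈ 2.67 m.

2.67 m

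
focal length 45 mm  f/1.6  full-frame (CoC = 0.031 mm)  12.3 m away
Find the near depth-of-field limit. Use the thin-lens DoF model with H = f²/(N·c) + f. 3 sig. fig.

Hyperfocal distance H = f²/(N·c) + f = 45²/(1.6 × 0.031) + 45 = 2025/0.0496 + 45 ≈ 40871.6 mm ≈ 40.87 m.
Near limit Dn = s·(H − f)/(H + s − 2f) = 12300 × (40871.6 − 45) / (40871.6 + 12300 − 2 × 45) = 12300 × 40826.6 / 53081.6 ≈ 9460.3 mm ≈ 9.46 m.

9.46 m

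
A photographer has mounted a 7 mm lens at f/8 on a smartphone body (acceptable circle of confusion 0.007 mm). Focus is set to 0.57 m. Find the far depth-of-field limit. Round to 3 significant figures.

1.60 m

Hyperfocal distance H = f²/(N·c) + f = 7²/(8 × 0.007) + 7 = 49/0.056 + 7 ≈ 882.0 mm ≈ 0.882 m.
Far limit Df = s·(H − f)/(H − s) = 570 × (882.0 − 7) / (882.0 − 570) = 570 × 875.0 / 312.0 ≈ 1598.6 mm ≈ 1.60 m.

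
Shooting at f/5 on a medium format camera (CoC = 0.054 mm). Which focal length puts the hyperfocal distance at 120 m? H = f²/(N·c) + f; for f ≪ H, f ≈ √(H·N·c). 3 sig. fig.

180 mm

From H = f²/(N·c) + f, with f ≪ H: f ≈ √(H·N·c) = √(120000 × 5 × 0.054) = √32400 ≈ 180.0 mm.
The +f correction barely moves this — solving exactly, f² + N·c·f − N·c·H = 0 ⇒ f = (−N·c + √((N·c)² + 4·N·c·H))/2 = (−0.27 + √129600)/2 ≈ 179.87 mm, so f ≈ 180 mm.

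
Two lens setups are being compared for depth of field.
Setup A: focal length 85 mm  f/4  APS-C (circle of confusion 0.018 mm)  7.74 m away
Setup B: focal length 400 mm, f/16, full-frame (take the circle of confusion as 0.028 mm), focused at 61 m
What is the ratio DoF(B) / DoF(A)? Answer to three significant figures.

17.9

Setup A: H = 85²/(4×0.018) + 85 ≈ 100432.2 mm; DoF = Df − Dn = 8379.2 − 7191.4 ≈ 1187.8 mm.
Setup B: H = 400²/(16×0.028) + 400 ≈ 357542.9 mm; DoF = Df − Dn = 73466 − 52151 ≈ 21315 mm.
Ratio = 21315 / 1187.8 ≈ 17.9.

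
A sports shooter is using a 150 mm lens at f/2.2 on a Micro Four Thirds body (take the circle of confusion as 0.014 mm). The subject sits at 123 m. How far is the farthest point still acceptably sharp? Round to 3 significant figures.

Hyperfocal distance H = f²/(N·c) + f = 150²/(2.2 × 0.014) + 150 = 22500/0.0308 + 150 ≈ 730669.5 mm ≈ 730.7 m.
Far limit Df = s·(H − f)/(H − s) = 123000 × (730669.5 − 150) / (730669.5 − 123000) = 123000 × 730519.5 / 607669.5 ≈ 147866 mm ≈ 148 m.

148 m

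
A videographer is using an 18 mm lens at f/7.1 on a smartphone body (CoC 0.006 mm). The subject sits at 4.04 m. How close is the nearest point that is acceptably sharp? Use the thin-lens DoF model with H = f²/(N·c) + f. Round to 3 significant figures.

Hyperfocal distance H = f²/(N·c) + f = 18²/(7.1 × 0.006) + 18 = 324/0.0426 + 18 ≈ 7623.6 mm ≈ 7.624 m.
Near limit Dn = s·(H − f)/(H + s − 2f) = 4040 × (7623.6 − 18) / (7623.6 + 4040 − 2 × 18) = 4040 × 7605.6 / 11627.6 ≈ 2642.6 mm ≈ 2.64 m.

2.64 m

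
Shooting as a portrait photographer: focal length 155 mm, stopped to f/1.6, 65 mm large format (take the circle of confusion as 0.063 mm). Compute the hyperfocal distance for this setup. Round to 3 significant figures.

Hyperfocal distance H = f²/(N·c) + f = 155²/(1.6 × 0.063) + 155 = 24025/0.1008 + 155 ≈ 238498.3 mm ≈ 238 m.

238 m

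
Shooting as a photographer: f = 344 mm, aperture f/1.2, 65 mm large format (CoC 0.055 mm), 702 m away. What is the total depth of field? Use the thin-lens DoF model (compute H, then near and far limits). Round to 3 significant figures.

649 m

Hyperfocal distance H = f²/(N·c) + f = 344²/(1.2 × 0.055) + 344 = 118336/0.066 + 344 ≈ 1793313.7 mm ≈ 1793 m.
Near limit Dn = s·(H − f)/(H + s − 2f) = 702000 × (1793313.7 − 344) / (1793313.7 + 702000 − 2 × 344) = 702000 × 1792969.7 / 2494625.7 ≈ 504551 mm.
Far limit Df = s·(H − f)/(H − s) = 702000 × (1793313.7 − 344) / (1793313.7 − 702000) = 702000 × 1792969.7 / 1091313.7 ≈ 1153348 mm.
Depth of field = Df − Dn = 1153348 − 504551 ≈ 648797 mm ≈ 649 m.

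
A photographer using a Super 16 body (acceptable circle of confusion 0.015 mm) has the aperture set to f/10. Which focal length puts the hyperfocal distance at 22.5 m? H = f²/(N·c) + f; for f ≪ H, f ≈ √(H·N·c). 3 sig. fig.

From H = f²/(N·c) + f, with f ≪ H: f ≈ √(H·N·c) = √(22500 × 10 × 0.015) = √3375.0 ≈ 58.09 mm.
Exact: f² + N·c·f − N·c·H = 0 ⇒ f = (−N·c + √((N·c)² + 4·N·c·H))/2 = (−0.15 + √13500)/2 ≈ 58.020 mm ≈ 58.0 mm.

58.0 mm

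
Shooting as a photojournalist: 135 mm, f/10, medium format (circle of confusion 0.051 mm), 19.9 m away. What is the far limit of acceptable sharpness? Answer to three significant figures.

44.5 m

Hyperfocal distance H = f²/(N·c) + f = 135²/(10 × 0.051) + 135 = 18225/0.51 + 135 ≈ 35870.3 mm ≈ 35.87 m.
Far limit Df = s·(H − f)/(H − s) = 19900 × (35870.3 − 135) / (35870.3 − 19900) = 19900 × 35735.3 / 15970.3 ≈ 44528 mm ≈ 44.5 m.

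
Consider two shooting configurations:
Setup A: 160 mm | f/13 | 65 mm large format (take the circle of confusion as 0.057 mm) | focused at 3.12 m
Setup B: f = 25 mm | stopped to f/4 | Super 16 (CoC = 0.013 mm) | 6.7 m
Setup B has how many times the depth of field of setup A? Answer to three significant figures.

20.0

Setup A: H = 160²/(13×0.057) + 160 ≈ 34707.9 mm; DoF = Df − Dn = 3412.37 − 2873.78 ≈ 538.59 mm.
Setup B: H = 25²/(4×0.013) + 25 ≈ 12044.2 mm; DoF = Df − Dn = 15068 − 4308 ≈ 10760 mm.
Ratio = 10760 / 538.59 ≈ 20.0.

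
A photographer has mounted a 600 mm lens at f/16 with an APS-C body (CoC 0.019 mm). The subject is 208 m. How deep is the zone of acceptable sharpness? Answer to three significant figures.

75.2 m

Hyperfocal distance H = f²/(N·c) + f = 600²/(16 × 0.019) + 600 = 360000/0.304 + 600 ≈ 1184810.5 mm ≈ 1185 m.
Near limit Dn = s·(H − f)/(H + s − 2f) = 208000 × (1184810.5 − 600) / (1184810.5 + 208000 − 2 × 600) = 208000 × 1184210.5 / 1391610.5 ≈ 177001 mm.
Far limit Df = s·(H − f)/(H − s) = 208000 × (1184810.5 − 600) / (1184810.5 − 208000) = 208000 × 1184210.5 / 976810.5 ≈ 252163 mm.
Depth of field = Df − Dn = 252163 − 177001 ≈ 75162 mm ≈ 75.2 m.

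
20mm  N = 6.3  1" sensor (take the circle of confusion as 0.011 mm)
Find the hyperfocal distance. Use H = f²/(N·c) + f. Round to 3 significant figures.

Hyperfocal distance H = f²/(N·c) + f = 20²/(6.3 × 0.011) + 20 = 400/0.0693 + 20 ≈ 5792.0 mm ≈ 5.79 m.

5.79 m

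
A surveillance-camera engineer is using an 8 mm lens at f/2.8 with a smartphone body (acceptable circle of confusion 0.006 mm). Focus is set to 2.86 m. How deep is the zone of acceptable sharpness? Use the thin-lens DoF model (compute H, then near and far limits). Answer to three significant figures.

Hyperfocal distance H = f²/(N·c) + f = 8²/(2.8 × 0.006) + 8 = 64/0.0168 + 8 ≈ 3817.5 mm ≈ 3.818 m.
Near limit Dn = s·(H − f)/(H + s − 2f) = 2860 × (3817.5 − 8) / (3817.5 + 2860 − 2 × 8) = 2860 × 3809.5 / 6661.5 ≈ 1635.5 mm.
Far limit Df = s·(H − f)/(H − s) = 2860 × (3817.5 − 8) / (3817.5 − 2860) = 2860 × 3809.5 / 957.5 ≈ 11378.6 mm.
Depth of field = Df − Dn = 11378.6 − 1635.5 ≈ 9743.1 mm ≈ 9.74 m.

9.74 m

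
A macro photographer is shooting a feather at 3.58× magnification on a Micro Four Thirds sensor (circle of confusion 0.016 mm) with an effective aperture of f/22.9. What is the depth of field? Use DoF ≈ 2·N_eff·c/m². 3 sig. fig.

At magnification m, DoF ≈ 2·N_eff·c/m² = 2 × 22.9 × 0.016 / 3.58² = 0.7328 / 12.82 ≈ 0.0572 mm.

0.0572 mm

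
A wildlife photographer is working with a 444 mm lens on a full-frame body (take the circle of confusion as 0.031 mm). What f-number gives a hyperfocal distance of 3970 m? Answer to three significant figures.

f/1.60

Rearrange H = f²/(N·c) + f for N: N = f² / ((H − f)·c).
N = 444² / ((3970000 − 444) × 0.031) = 197136 / 123056 ≈ 1.60.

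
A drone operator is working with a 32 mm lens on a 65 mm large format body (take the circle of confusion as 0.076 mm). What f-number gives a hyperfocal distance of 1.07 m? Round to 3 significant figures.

f/13

Rearrange H = f²/(N·c) + f for N: N = f² / ((H − f)·c).
N = 32² / ((1070 − 32) × 0.076) = 1024 / 78.89 ≈ 13.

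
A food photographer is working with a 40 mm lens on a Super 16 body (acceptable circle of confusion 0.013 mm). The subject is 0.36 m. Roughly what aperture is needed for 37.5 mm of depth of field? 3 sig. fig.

Write h = H − f = f²/(N·c). The thin-lens limits are Dn = s·h/(h + (s−f)) and Df = s·h/(h − (s−f)), so DoF = Df − Dn = 2·s·(s−f)·h / (h² − (s−f)²).
That is a quadratic in h: DoF·h² − 2·s·(s−f)·h − DoF·(s−f)² = 0 ⇒ h = (s−f)·(s + √(s² + DoF²)) / DoF = 320 × (360 + √(360² + 37.5²)) / 37.5 = 320 × (360 + 361.948) / 37.5 ≈ 6160.6 mm.
Then N = f²/(c·h) = 40² / (0.013 × 6160.6) = 1600 / 80.088 ≈ 20.

f/20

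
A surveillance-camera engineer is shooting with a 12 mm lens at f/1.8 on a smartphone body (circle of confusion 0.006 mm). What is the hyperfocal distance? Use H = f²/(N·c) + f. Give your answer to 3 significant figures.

Hyperfocal distance H = f²/(N·c) + f = 12²/(1.8 × 0.006) + 12 = 144/0.0108 + 12 ≈ 13345.3 mm ≈ 13.3 m.

13.3 m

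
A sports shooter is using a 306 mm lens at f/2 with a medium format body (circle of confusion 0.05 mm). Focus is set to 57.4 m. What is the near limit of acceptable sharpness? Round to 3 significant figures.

54.1 m

Hyperfocal distance H = f²/(N·c) + f = 306²/(2 × 0.05) + 306 = 93636/0.1 + 306 ≈ 936666.0 mm ≈ 936.7 m.
Near limit Dn = s·(H − f)/(H + s − 2f) = 57400 × (936666.0 − 306) / (936666.0 + 57400 − 2 × 306) = 57400 × 936360.0 / 993454.0 ≈ 54101 mm ≈ 54.1 m.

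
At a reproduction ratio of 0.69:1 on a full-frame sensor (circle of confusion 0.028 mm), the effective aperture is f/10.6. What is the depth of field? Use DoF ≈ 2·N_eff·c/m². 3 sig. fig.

1.25 mm

At magnification m, DoF ≈ 2·N_eff·c/m² = 2 × 10.6 × 0.028 / 0.69² = 0.5936 / 0.4761 ≈ 1.25 mm.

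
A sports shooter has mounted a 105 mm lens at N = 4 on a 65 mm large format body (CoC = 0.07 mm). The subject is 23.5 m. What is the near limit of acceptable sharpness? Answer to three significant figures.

14.7 m

Hyperfocal distance H = f²/(N·c) + f = 105²/(4 × 0.07) + 105 = 11025/0.28 + 105 ≈ 39480.0 mm ≈ 39.48 m.
Near limit Dn = s·(H − f)/(H + s − 2f) = 23500 × (39480.0 − 105) / (39480.0 + 23500 − 2 × 105) = 23500 × 39375.0 / 62770.0 ≈ 14741 mm ≈ 14.7 m.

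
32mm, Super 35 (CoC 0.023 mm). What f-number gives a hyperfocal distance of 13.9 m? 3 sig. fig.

Rearrange H = f²/(N·c) + f for N: N = f² / ((H − f)·c).
N = 32² / ((13900 − 32) × 0.023) = 1024 / 319.0 ≈ 3.21.

f/3.21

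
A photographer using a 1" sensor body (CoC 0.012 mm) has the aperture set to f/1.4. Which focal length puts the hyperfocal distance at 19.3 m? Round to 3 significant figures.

From H = f²/(N·c) + f, with f ≪ H: f ≈ √(H·N·c) = √(19300 × 1.4 × 0.012) = √324.24 ≈ 18.01 mm.
The +f correction barely moves this — solving exactly, f² + N·c·f − N·c·H = 0 ⇒ f = (−N·c + √((N·c)² + 4·N·c·H))/2 = (−0.0168 + √1297.0)/2 ≈ 17.998 mm, so f ≈ 18.0 mm.

18.0 mm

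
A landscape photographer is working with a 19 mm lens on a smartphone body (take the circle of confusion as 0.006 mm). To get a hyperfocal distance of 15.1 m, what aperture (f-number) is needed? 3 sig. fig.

f/3.99

Rearrange H = f²/(N·c) + f for N: N = f² / ((H − f)·c).
N = 19² / ((15100 − 19) × 0.006) = 361 / 90.49 ≈ 3.99.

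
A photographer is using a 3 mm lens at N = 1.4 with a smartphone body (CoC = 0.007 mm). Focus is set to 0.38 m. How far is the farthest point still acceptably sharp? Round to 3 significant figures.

Hyperfocal distance H = f²/(N·c) + f = 3²/(1.4 × 0.007) + 3 = 9/0.0098 + 3 ≈ 921.4 mm ≈ 0.921 m.
Far limit Df = s·(H − f)/(H − s) = 380 × (921.4 − 3) / (921.4 − 380) = 380 × 918.4 / 541.4 ≈ 644.63 mm ≈ 0.645 m.

0.645 m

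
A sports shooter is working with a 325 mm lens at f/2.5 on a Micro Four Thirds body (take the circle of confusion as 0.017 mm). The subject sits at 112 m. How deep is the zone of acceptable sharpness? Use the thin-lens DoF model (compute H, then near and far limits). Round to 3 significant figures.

10.1 m

Hyperfocal distance H = f²/(N·c) + f = 325²/(2.5 × 0.017) + 325 = 105625/0.0425 + 325 ≈ 2485619.1 mm ≈ 2486 m.
Near limit Dn = s·(H − f)/(H + s − 2f) = 112000 × (2485619.1 − 325) / (2485619.1 + 112000 − 2 × 325) = 112000 × 2485294.1 / 2596969.1 ≈ 107184 mm.
Far limit Df = s·(H − f)/(H − s) = 112000 × (2485619.1 − 325) / (2485619.1 − 112000) = 112000 × 2485294.1 / 2373619.1 ≈ 117269 mm.
Depth of field = Df − Dn = 117269 − 107184 ≈ 10085 mm ≈ 10.1 m.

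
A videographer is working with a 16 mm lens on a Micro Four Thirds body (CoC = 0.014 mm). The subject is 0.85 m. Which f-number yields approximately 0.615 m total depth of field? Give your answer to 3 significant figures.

f/7.10

Write h = H − f = f²/(N·c). The thin-lens limits are Dn = s·h/(h + (s−f)) and Df = s·h/(h − (s−f)), so DoF = Df − Dn = 2·s·(s−f)·h / (h² − (s−f)²).
That is a quadratic in h: DoF·h² − 2·s·(s−f)·h − DoF·(s−f)² = 0 ⇒ h = (s−f)·(s + √(s² + DoF²)) / DoF = 834 × (850 + √(850² + 615²)) / 615 = 834 × (850 + 1049.15) / 615 ≈ 2575.4 mm.
Then N = f²/(c·h) = 16² / (0.014 × 2575.4) = 256 / 36.056 ≈ 7.10.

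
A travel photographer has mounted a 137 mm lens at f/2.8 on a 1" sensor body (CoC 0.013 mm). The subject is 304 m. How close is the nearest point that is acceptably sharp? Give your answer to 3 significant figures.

191 m

Hyperfocal distance H = f²/(N·c) + f = 137²/(2.8 × 0.013) + 137 = 18769/0.0364 + 137 ≈ 515768.9 mm ≈ 515.8 m.
Near limit Dn = s·(H − f)/(H + s − 2f) = 304000 × (515768.9 − 137) / (515768.9 + 304000 − 2 × 137) = 304000 × 515631.9 / 819494.9 ≈ 191279 mm ≈ 191 m.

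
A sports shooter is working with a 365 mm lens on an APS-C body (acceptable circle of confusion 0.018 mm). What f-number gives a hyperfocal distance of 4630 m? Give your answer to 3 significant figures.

Rearrange H = f²/(N·c) + f for N: N = f² / ((H − f)·c).
N = 365² / ((4630000 − 365) × 0.018) = 133225 / 83333 ≈ 1.60.

f/1.60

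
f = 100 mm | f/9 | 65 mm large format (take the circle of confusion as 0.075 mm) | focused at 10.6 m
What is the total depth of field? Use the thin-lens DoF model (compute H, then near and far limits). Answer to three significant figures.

30.2 m

Hyperfocal distance H = f²/(N·c) + f = 100²/(9 × 0.075) + 100 = 10000/0.675 + 100 ≈ 14914.8 mm ≈ 14.91 m.
Near limit Dn = s·(H − f)/(H + s − 2f) = 10600 × (14914.8 − 100) / (14914.8 + 10600 − 2 × 100) = 10600 × 14814.8 / 25314.8 ≈ 6203 mm.
Far limit Df = s·(H − f)/(H − s) = 10600 × (14914.8 − 100) / (14914.8 − 10600) = 10600 × 14814.8 / 4314.8 ≈ 36395 mm.
Depth of field = Df − Dn = 36395 − 6203 ≈ 30192 mm ≈ 30.2 m.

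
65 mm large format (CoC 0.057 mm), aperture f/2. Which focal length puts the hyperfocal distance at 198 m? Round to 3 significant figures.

From H = f²/(N·c) + f, with f ≪ H: f ≈ √(H·N·c) = √(198000 × 2 × 0.057) = √22572 ≈ 150.2 mm.
The +f correction barely moves this — solving exactly, f² + N·c·f − N·c·H = 0 ⇒ f = (−N·c + √((N·c)² + 4·N·c·H))/2 = (−0.114 + √90288)/2 ≈ 150.18 mm, so f ≈ 150 mm.

150 mm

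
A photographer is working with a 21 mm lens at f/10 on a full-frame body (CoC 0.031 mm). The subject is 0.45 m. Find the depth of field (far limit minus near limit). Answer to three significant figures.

299 mm

Hyperfocal distance H = f²/(N·c) + f = 21²/(10 × 0.031) + 21 = 441/0.31 + 21 ≈ 1443.6 mm ≈ 1.444 m.
Near limit Dn = s·(H − f)/(H + s − 2f) = 450 × (1443.6 − 21) / (1443.6 + 450 − 2 × 21) = 450 × 1422.6 / 1851.6 ≈ 345.74 mm.
Far limit Df = s·(H − f)/(H − s) = 450 × (1443.6 − 21) / (1443.6 − 450) = 450 × 1422.6 / 993.6 ≈ 644.30 mm.
Depth of field = Df − Dn = 644.30 − 345.74 ≈ 298.56 mm.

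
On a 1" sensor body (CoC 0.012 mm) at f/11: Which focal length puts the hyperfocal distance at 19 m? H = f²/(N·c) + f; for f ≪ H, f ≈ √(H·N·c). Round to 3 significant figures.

50.0 mm

From H = f²/(N·c) + f, with f ≪ H: f ≈ √(H·N·c) = √(19000 × 11 × 0.012) = √2508.0 ≈ 50.08 mm.
Exact: f² + N·c·f − N·c·H = 0 ⇒ f = (−N·c + √((N·c)² + 4·N·c·H))/2 = (−0.132 + √10032)/2 ≈ 50.014 mm ≈ 50.0 mm.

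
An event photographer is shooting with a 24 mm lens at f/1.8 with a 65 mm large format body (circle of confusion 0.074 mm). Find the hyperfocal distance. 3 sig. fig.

4.35 m

Hyperfocal distance H = f²/(N·c) + f = 24²/(1.8 × 0.074) + 24 = 576/0.1332 + 24 ≈ 4348.3 mm ≈ 4.35 m.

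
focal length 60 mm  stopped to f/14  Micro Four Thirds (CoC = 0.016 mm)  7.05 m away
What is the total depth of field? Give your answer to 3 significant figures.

Hyperfocal distance H = f²/(N·c) + f = 60²/(14 × 0.016) + 60 = 3600/0.224 + 60 ≈ 16131.4 mm ≈ 16.13 m.
Near limit Dn = s·(H − f)/(H + s − 2f) = 7050 × (16131.4 − 60) / (16131.4 + 7050 − 2 × 60) = 7050 × 16071.4 / 23061.4 ≈ 4913.1 mm.
Far limit Df = s·(H − f)/(H − s) = 7050 × (16131.4 − 60) / (16131.4 − 7050) = 7050 × 16071.4 / 9081.4 ≈ 12476.4 mm.
Depth of field = Df − Dn = 12476.4 − 4913.1 ≈ 7563.3 mm ≈ 7.56 m.

7.56 m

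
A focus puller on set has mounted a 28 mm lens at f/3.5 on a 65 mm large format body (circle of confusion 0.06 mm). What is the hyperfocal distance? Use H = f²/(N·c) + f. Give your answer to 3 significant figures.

3.76 m

Hyperfocal distance H = f²/(N·c) + f = 28²/(3.5 × 0.06) + 28 = 784/0.21 + 28 ≈ 3761.3 mm ≈ 3.76 m.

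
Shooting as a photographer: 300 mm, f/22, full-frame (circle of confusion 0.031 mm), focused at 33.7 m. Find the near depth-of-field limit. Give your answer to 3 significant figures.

Hyperfocal distance H = f²/(N·c) + f = 300²/(22 × 0.031) + 300 = 90000/0.682 + 300 ≈ 132264.8 mm ≈ 132.3 m.
Near limit Dn = s·(H − f)/(H + s − 2f) = 33700 × (132264.8 − 300) / (132264.8 + 33700 − 2 × 300) = 33700 × 131964.8 / 165364.8 ≈ 26893 mm ≈ 26.9 m.

26.9 m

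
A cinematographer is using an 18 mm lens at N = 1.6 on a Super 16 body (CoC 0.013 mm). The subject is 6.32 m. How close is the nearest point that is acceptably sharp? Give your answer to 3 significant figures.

4.50 m

Hyperfocal distance H = f²/(N·c) + f = 18²/(1.6 × 0.013) + 18 = 324/0.0208 + 18 ≈ 15594.9 mm ≈ 15.59 m.
Near limit Dn = s·(H − f)/(H + s − 2f) = 6320 × (15594.9 − 18) / (15594.9 + 6320 − 2 × 18) = 6320 × 15576.9 / 21878.9 ≈ 4499.6 mm ≈ 4.50 m.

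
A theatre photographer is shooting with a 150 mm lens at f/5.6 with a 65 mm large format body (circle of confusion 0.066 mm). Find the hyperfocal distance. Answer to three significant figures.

61.0 m

Hyperfocal distance H = f²/(N·c) + f = 150²/(5.6 × 0.066) + 150 = 22500/0.3696 + 150 ≈ 61026.6 mm ≈ 61.0 m.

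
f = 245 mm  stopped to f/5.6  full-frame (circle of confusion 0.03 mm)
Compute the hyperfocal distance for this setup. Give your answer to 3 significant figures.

358 m

Hyperfocal distance H = f²/(N·c) + f = 245²/(5.6 × 0.03) + 245 = 60025/0.168 + 245 ≈ 357536.7 mm ≈ 358 m.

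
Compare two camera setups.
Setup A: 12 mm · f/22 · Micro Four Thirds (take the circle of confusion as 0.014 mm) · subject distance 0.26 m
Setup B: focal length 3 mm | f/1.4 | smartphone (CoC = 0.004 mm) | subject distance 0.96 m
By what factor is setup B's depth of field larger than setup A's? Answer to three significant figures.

4.62

Setup A: H = 12²/(22×0.014) + 12 ≈ 479.5 mm; DoF = Df − Dn = 553.72 − 169.89 ≈ 383.83 mm.
Setup B: H = 3²/(1.4×0.004) + 3 ≈ 1610.1 mm; DoF = Df − Dn = 2373.1 − 601.7 ≈ 1771.4 mm.
Ratio = 1771.4 / 383.83 ≈ 4.62.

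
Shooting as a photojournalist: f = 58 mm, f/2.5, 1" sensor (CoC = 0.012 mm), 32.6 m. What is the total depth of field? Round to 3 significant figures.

Hyperfocal distance H = f²/(N·c) + f = 58²/(2.5 × 0.012) + 58 = 3364/0.03 + 58 ≈ 112191.3 mm ≈ 112.2 m.
Near limit Dn = s·(H − f)/(H + s − 2f) = 32600 × (112191.3 − 58) / (112191.3 + 32600 − 2 × 58) = 32600 × 112133.3 / 144675.3 ≈ 25267 mm.
Far limit Df = s·(H − f)/(H − s) = 32600 × (112191.3 − 58) / (112191.3 − 32600) = 32600 × 112133.3 / 79591.3 ≈ 45929 mm.
Depth of field = Df − Dn = 45929 − 25267 ≈ 20662 mm ≈ 20.7 m.

20.7 m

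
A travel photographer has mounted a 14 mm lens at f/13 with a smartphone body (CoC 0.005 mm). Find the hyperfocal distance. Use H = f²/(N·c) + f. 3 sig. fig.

3.03 m

Hyperfocal distance H = f²/(N·c) + f = 14²/(13 × 0.005) + 14 = 196/0.065 + 14 ≈ 3029.4 mm ≈ 3.03 m.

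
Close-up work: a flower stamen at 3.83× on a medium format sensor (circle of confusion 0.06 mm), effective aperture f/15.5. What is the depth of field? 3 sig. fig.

0.127 mm

At magnification m, DoF ≈ 2·N_eff·c/m² = 2 × 15.5 × 0.06 / 3.83² = 1.86 / 14.67 ≈ 0.127 mm.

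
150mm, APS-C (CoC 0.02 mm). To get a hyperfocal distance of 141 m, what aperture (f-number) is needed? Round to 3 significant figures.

Rearrange H = f²/(N·c) + f for N: N = f² / ((H − f)·c).
N = 150² / ((141000 − 150) × 0.02) = 22500 / 2817 ≈ 7.99.

f/7.99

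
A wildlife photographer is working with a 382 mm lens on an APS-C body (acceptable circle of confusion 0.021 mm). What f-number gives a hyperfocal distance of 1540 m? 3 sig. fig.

Rearrange H = f²/(N·c) + f for N: N = f² / ((H − f)·c).
N = 382² / ((1540000 − 382) × 0.021) = 145924 / 32332 ≈ 4.51.

f/4.51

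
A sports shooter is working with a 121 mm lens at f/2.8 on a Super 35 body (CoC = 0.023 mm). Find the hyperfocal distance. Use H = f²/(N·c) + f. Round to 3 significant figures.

Hyperfocal distance H = f²/(N·c) + f = 121²/(2.8 × 0.023) + 121 = 14641/0.0644 + 121 ≈ 227465.7 mm ≈ 227 m.

227 m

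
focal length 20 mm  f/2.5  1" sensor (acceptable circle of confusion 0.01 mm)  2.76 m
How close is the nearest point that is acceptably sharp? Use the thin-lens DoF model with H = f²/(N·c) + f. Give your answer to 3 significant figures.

Hyperfocal distance H = f²/(N·c) + f = 20²/(2.5 × 0.01) + 20 = 400/0.025 + 20 ≈ 16020.0 mm ≈ 16.02 m.
Near limit Dn = s·(H − f)/(H + s − 2f) = 2760 × (16020.0 − 20) / (16020.0 + 2760 − 2 × 20) = 2760 × 16000.0 / 18740.0 ≈ 2356.5 mm ≈ 2.36 m.

2.36 m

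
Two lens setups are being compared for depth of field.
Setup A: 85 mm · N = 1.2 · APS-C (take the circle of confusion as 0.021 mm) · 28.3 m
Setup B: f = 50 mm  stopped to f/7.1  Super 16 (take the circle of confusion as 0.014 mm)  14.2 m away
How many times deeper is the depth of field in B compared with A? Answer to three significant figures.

4.16

Setup A: H = 85²/(1.2×0.021) + 85 ≈ 286791.3 mm; DoF = Df − Dn = 31389.0 − 25764.5 ≈ 5624.5 mm.
Setup B: H = 50²/(7.1×0.014) + 50 ≈ 25200.9 mm; DoF = Df − Dn = 32465 − 9087 ≈ 23378 mm.
Ratio = 23378 / 5624.5 ≈ 4.16.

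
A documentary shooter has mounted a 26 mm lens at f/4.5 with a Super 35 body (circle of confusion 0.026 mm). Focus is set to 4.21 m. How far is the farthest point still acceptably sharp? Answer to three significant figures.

15.3 m

Hyperfocal distance H = f²/(N·c) + f = 26²/(4.5 × 0.026) + 26 = 676/0.117 + 26 ≈ 5803.8 mm ≈ 5.804 m.
Far limit Df = s·(H − f)/(H − s) = 4210 × (5803.8 − 26) / (5803.8 − 4210) = 4210 × 5777.8 / 1593.8 ≈ 15262 mm ≈ 15.3 m.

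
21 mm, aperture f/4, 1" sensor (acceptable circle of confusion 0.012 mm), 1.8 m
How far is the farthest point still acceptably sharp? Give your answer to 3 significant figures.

Hyperfocal distance H = f²/(N·c) + f = 21²/(4 × 0.012) + 21 = 441/0.048 + 21 ≈ 9208.5 mm ≈ 9.209 m.
Far limit Df = s·(H − f)/(H − s) = 1800 × (9208.5 − 21) / (9208.5 − 1800) = 1800 × 9187.5 / 7408.5 ≈ 2232.2 mm ≈ 2.23 m.

2.23 m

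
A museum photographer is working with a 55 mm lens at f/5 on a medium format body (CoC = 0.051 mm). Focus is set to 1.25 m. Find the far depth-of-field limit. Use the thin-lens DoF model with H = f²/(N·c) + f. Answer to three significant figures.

Hyperfocal distance H = f²/(N·c) + f = 55²/(5 × 0.051) + 55 = 3025/0.255 + 55 ≈ 11917.7 mm ≈ 11.92 m.
Far limit Df = s·(H − f)/(H − s) = 1250 × (11917.7 − 55) / (11917.7 − 1250) = 1250 × 11862.7 / 10667.7 ≈ 1390.0 mm ≈ 1.39 m.

1.39 m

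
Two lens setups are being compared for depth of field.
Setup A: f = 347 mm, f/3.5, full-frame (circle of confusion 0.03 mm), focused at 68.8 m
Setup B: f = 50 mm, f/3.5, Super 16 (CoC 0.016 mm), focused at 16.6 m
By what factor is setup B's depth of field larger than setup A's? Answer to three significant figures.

Setup A: H = 347²/(3.5×0.03) + 347 ≈ 1147099.4 mm; DoF = Df − Dn = 73167.6 − 64924.5 ≈ 8243.1 mm.
Setup B: H = 50²/(3.5×0.016) + 50 ≈ 44692.9 mm; DoF = Df − Dn = 26379 − 12110 ≈ 14269 mm.
Ratio = 14269 / 8243.1 ≈ 1.73.

1.73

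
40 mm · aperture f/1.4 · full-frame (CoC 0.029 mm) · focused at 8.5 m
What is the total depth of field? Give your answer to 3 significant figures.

3.83 m

Hyperfocal distance H = f²/(N·c) + f = 40²/(1.4 × 0.029) + 40 = 1600/0.0406 + 40 ≈ 39448.9 mm ≈ 39.45 m.
Near limit Dn = s·(H − f)/(H + s − 2f) = 8500 × (39448.9 − 40) / (39448.9 + 8500 − 2 × 40) = 8500 × 39408.9 / 47868.9 ≈ 6997.8 mm.
Far limit Df = s·(H − f)/(H − s) = 8500 × (39448.9 − 40) / (39448.9 − 8500) = 8500 × 39408.9 / 30948.9 ≈ 10823.5 mm.
Depth of field = Df − Dn = 10823.5 − 6997.8 ≈ 3825.7 mm ≈ 3.83 m.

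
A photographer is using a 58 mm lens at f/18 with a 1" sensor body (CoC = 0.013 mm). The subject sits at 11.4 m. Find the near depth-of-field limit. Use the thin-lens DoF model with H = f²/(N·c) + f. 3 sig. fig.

6.37 m

Hyperfocal distance H = f²/(N·c) + f = 58²/(18 × 0.013) + 58 = 3364/0.234 + 58 ≈ 14434.1 mm ≈ 14.43 m.
Near limit Dn = s·(H − f)/(H + s − 2f) = 11400 × (14434.1 − 58) / (14434.1 + 11400 − 2 × 58) = 11400 × 14376.1 / 25718.1 ≈ 6372.5 mm ≈ 6.37 m.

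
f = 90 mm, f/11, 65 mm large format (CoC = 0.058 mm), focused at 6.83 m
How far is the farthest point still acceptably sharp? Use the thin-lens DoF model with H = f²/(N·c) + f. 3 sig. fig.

Hyperfocal distance H = f²/(N·c) + f = 90²/(11 × 0.058) + 90 = 8100/0.638 + 90 ≈ 12785.9 mm ≈ 12.79 m.
Far limit Df = s·(H − f)/(H − s) = 6830 × (12785.9 − 90) / (12785.9 − 6830) = 6830 × 12695.9 / 5955.9 ≈ 14559 mm ≈ 14.6 m.

14.6 m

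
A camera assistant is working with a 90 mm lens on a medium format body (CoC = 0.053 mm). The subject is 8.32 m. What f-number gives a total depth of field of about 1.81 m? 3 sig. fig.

f/2.00

Write h = H − f = f²/(N·c). The thin-lens limits are Dn = s·h/(h + (s−f)) and Df = s·h/(h − (s−f)), so DoF = Df − Dn = 2·s·(s−f)·h / (h² − (s−f)²).
That is a quadratic in h: DoF·h² − 2·s·(s−f)·h − DoF·(s−f)² = 0 ⇒ h = (s−f)·(s + √(s² + DoF²)) / DoF = 8230 × (8320 + √(8320² + 1810²)) / 1810 = 8230 × (8320 + 8514.61) / 1810 ≈ 76546 mm.
Then N = f²/(c·h) = 90² / (0.053 × 76546) = 8100 / 4057.0 ≈ 2.00.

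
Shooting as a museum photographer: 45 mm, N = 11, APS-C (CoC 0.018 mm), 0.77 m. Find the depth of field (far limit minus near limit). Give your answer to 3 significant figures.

110 mm

Hyperfocal distance H = f²/(N·c) + f = 45²/(11 × 0.018) + 45 = 2025/0.198 + 45 ≈ 10272.3 mm ≈ 10.27 m.
Near limit Dn = s·(H − f)/(H + s − 2f) = 770 × (10272.3 − 45) / (10272.3 + 770 − 2 × 45) = 770 × 10227.3 / 10952.3 ≈ 719.03 mm.
Far limit Df = s·(H − f)/(H − s) = 770 × (10272.3 − 45) / (10272.3 − 770) = 770 × 10227.3 / 9502.3 ≈ 828.75 mm.
Depth of field = Df − Dn = 828.75 − 719.03 ≈ 109.72 mm.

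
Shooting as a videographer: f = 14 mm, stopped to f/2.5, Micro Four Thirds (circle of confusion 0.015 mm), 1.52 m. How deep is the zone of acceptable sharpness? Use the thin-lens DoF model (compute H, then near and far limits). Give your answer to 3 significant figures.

Hyperfocal distance H = f²/(N·c) + f = 14²/(2.5 × 0.015) + 14 = 196/0.0375 + 14 ≈ 5240.7 mm ≈ 5.241 m.
Near limit Dn = s·(H − f)/(H + s − 2f) = 1520 × (5240.7 − 14) / (5240.7 + 1520 − 2 × 14) = 1520 × 5226.7 / 6732.7 ≈ 1180.00 mm.
Far limit Df = s·(H − f)/(H − s) = 1520 × (5240.7 − 14) / (5240.7 − 1520) = 1520 × 5226.7 / 3720.7 ≈ 2135.24 mm.
Depth of field = Df − Dn = 2135.24 − 1180.00 ≈ 955.24 mm ≈ 0.955 m.

0.955 m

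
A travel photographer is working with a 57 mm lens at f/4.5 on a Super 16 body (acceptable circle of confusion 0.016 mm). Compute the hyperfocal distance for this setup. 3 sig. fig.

Hyperfocal distance H = f²/(N·c) + f = 57²/(4.5 × 0.016) + 57 = 3249/0.072 + 57 ≈ 45182.0 mm ≈ 45.2 m.

45.2 m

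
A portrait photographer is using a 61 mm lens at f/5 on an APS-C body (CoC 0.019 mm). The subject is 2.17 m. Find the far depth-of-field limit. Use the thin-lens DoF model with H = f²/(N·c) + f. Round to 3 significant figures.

2.29 m

Hyperfocal distance H = f²/(N·c) + f = 61²/(5 × 0.019) + 61 = 3721/0.095 + 61 ≈ 39229.4 mm ≈ 39.23 m.
Far limit Df = s·(H − f)/(H − s) = 2170 × (39229.4 − 61) / (39229.4 − 2170) = 2170 × 39168.4 / 37059.4 ≈ 2293.5 mm ≈ 2.29 m.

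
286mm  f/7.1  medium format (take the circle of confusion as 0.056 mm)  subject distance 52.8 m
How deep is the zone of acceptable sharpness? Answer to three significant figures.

28.8 m

Hyperfocal distance H = f²/(N·c) + f = 286²/(7.1 × 0.056) + 286 = 81796/0.3976 + 286 ≈ 206010.3 mm ≈ 206.0 m.
Near limit Dn = s·(H − f)/(H + s − 2f) = 52800 × (206010.3 − 286) / (206010.3 + 52800 − 2 × 286) = 52800 × 205724.3 / 258238.3 ≈ 42063 mm.
Far limit Df = s·(H − f)/(H − s) = 52800 × (206010.3 − 286) / (206010.3 − 52800) = 52800 × 205724.3 / 153210.3 ≈ 70898 mm.
Depth of field = Df − Dn = 70898 − 42063 ≈ 28835 mm ≈ 28.8 m.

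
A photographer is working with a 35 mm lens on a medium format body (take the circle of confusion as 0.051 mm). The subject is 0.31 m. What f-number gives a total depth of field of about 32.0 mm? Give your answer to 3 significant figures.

Write h = H − f = f²/(N·c). The thin-lens limits are Dn = s·h/(h + (s−f)) and Df = s·h/(h − (s−f)), so DoF = Df − Dn = 2·s·(s−f)·h / (h² − (s−f)²).
That is a quadratic in h: DoF·h² − 2·s·(s−f)·h − DoF·(s−f)² = 0 ⇒ h = (s−f)·(s + √(s² + DoF²)) / DoF = 275 × (310 + √(310² + 32²)) / 32 = 275 × (310 + 311.647) / 32 ≈ 5342.3 mm.
Then N = f²/(c·h) = 35² / (0.051 × 5342.3) = 1225 / 272.46 ≈ 4.50.

f/4.50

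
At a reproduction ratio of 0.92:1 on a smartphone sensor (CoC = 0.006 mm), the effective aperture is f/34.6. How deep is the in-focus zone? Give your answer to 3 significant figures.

0.491 mm

At magnification m, DoF ≈ 2·N_eff·c/m² = 2 × 34.6 × 0.006 / 0.92² = 0.4152 / 0.8464 ≈ 0.491 mm.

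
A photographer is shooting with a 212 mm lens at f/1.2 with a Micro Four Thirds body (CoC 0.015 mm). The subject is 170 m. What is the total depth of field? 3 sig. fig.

Hyperfocal distance H = f²/(N·c) + f = 212²/(1.2 × 0.015) + 212 = 44944/0.018 + 212 ≈ 2497100.9 mm ≈ 2497 m.
Near limit Dn = s·(H − f)/(H + s − 2f) = 170000 × (2497100.9 − 212) / (2497100.9 + 170000 − 2 × 212) = 170000 × 2496888.9 / 2666676.9 ≈ 159176 mm.
Far limit Df = s·(H − f)/(H − s) = 170000 × (2497100.9 − 212) / (2497100.9 − 170000) = 170000 × 2496888.9 / 2327100.9 ≈ 182403 mm.
Depth of field = Df − Dn = 182403 − 159176 ≈ 23227 mm ≈ 23.2 m.

23.2 m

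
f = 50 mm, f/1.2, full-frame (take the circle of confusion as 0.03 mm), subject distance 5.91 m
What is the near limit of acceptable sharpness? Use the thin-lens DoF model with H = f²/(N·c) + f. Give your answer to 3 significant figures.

Hyperfocal distance H = f²/(N·c) + f = 50²/(1.2 × 0.03) + 50 = 2500/0.036 + 50 ≈ 69494.4 mm ≈ 69.49 m.
Near limit Dn = s·(H − f)/(H + s − 2f) = 5910 × (69494.4 − 50) / (69494.4 + 5910 − 2 × 50) = 5910 × 69444.4 / 75304.4 ≈ 5450.1 mm ≈ 5.45 m.

5.45 m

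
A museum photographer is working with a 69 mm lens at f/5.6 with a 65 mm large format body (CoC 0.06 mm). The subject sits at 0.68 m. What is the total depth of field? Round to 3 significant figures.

58.8 mm

Hyperfocal distance H = f²/(N·c) + f = 69²/(5.6 × 0.06) + 69 = 4761/0.336 + 69 ≈ 14238.6 mm ≈ 14.24 m.
Near limit Dn = s·(H − f)/(H + s − 2f) = 680 × (14238.6 − 69) / (14238.6 + 680 − 2 × 69) = 680 × 14169.6 / 14780.6 ≈ 651.890 mm.
Far limit Df = s·(H − f)/(H − s) = 680 × (14238.6 − 69) / (14238.6 − 680) = 680 × 14169.6 / 13558.6 ≈ 710.643 mm.
Depth of field = Df − Dn = 710.643 − 651.890 ≈ 58.753 mm.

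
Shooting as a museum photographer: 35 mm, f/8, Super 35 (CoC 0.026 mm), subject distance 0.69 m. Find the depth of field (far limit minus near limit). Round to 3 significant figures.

155 mm

Hyperfocal distance H = f²/(N·c) + f = 35²/(8 × 0.026) + 35 = 1225/0.208 + 35 ≈ 5924.4 mm ≈ 5.924 m.
Near limit Dn = s·(H − f)/(H + s − 2f) = 690 × (5924.4 − 35) / (5924.4 + 690 − 2 × 35) = 690 × 5889.4 / 6544.4 ≈ 620.94 mm.
Far limit Df = s·(H − f)/(H − s) = 690 × (5924.4 − 35) / (5924.4 − 690) = 690 × 5889.4 / 5234.4 ≈ 776.34 mm.
Depth of field = Df − Dn = 776.34 − 620.94 ≈ 155.40 mm.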